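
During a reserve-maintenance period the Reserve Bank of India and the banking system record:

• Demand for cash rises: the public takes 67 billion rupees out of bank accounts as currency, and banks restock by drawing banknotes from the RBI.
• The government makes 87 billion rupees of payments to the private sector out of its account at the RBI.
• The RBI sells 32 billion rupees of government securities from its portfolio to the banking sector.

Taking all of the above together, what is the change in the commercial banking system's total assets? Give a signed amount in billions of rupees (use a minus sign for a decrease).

RBI balance sheet:
  Assets:      Securities −32B
  Liabilities: Bank reserves −12B, Currency in circulation +67B, Government deposits −87B
Commercial banking system:
  Assets:      Reserves at CB −12B, Securities +32B
  Liabilities: Checkable deposits +20B
Change in total bank assets = +20 billion.

+20 billion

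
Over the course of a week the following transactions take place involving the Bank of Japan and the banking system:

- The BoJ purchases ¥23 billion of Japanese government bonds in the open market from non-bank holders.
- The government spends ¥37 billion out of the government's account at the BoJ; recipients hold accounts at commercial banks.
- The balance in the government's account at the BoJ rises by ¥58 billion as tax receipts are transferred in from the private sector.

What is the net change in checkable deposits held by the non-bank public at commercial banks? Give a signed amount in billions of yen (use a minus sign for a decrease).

+¥2 billion

BoJ balance sheet:
  Assets:      Securities +¥23B
  Liabilities: Bank reserves +¥2B, Government deposits +¥21B
Commercial banking system:
  Assets:      Reserves at CB +¥2B
  Liabilities: Checkable deposits +¥2B
So the change in checkable deposits held by the non-bank public at commercial banks is +¥2 billion.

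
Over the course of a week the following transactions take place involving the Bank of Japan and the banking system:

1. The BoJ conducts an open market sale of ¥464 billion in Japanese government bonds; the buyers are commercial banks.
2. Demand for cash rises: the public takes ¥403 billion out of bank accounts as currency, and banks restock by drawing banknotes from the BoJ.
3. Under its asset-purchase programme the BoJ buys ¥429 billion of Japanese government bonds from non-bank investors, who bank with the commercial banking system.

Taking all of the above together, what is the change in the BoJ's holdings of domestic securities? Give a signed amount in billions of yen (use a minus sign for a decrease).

BoJ balance sheet:
  Assets:      Securities −¥35B
  Liabilities: Bank reserves −¥438B, Currency in circulation +¥403B
Commercial banking system:
  Assets:      Reserves at CB −¥438B, Securities +¥464B
  Liabilities: Checkable deposits +¥26B
So the change in the BoJ's holdings of domestic securities is -¥35 billion.

-¥35 billion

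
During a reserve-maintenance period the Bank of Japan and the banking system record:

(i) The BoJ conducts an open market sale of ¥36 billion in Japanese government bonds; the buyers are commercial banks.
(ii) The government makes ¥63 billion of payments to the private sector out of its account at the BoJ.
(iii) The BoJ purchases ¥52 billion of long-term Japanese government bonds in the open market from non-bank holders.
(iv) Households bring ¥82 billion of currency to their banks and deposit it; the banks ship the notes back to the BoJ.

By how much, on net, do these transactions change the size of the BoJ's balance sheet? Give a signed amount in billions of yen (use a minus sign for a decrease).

+¥16 billion

BoJ balance sheet:
  Assets:      Securities +¥16B
  Liabilities: Bank reserves +¥161B, Currency in circulation −¥82B, Government deposits −¥63B
Commercial banking system:
  Assets:      Reserves at CB +¥161B, Securities +¥36B
  Liabilities: Checkable deposits +¥197B
Change in total BoJ assets = +¥16 billion.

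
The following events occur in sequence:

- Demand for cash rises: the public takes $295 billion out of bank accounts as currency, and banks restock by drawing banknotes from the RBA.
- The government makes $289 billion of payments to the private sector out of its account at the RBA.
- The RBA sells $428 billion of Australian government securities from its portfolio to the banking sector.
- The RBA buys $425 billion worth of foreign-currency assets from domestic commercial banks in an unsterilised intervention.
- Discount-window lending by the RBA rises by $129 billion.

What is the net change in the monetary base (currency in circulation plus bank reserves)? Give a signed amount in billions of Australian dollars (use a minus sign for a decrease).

Currency withdrawal $295 billion: just a shift between currency and reserves — both are base money → 0.
Government spending $289 billion: a non-base liability converts back to reserves → +$289B.
OMO sale (to banks) $428 billion: RBA balance sheet contracts → −$428B.
FX purchase $425 billion: RBA balance sheet expands → +$425B.
Discount-window loan $129 billion: RBA balance sheet expands → +$129B.
Net: 0 + 289 − 428 + 425 + 129 = +$415 billion.

+$415 billion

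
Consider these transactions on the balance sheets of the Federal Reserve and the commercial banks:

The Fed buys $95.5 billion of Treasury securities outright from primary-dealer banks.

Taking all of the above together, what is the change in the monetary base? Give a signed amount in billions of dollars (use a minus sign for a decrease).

Fed balance sheet:
  Assets:      Securities +$95.5B
  Liabilities: Bank reserves +$95.5B
Monetary base = currency + reserves: 0 + (+$95.5B) = +$95.5 billion.

+$95.5 billion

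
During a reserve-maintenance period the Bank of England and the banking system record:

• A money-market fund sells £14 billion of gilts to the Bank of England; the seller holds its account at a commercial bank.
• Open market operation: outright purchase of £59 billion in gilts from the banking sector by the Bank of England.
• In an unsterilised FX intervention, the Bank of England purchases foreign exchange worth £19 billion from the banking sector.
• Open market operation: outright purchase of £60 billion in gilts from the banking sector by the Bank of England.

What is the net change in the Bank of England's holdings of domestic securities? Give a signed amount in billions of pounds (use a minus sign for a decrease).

Bank of England balance sheet:
  Assets:      Securities +£133B, Foreign assets +£19B
  Liabilities: Bank reserves +£152B
Commercial banking system:
  Assets:      Reserves at CB +£152B, Securities −£119B, Foreign assets −£19B
  Liabilities: Checkable deposits +£14B
So the change in the Bank of England's holdings of domestic securities is +£133 billion.

+£133 billion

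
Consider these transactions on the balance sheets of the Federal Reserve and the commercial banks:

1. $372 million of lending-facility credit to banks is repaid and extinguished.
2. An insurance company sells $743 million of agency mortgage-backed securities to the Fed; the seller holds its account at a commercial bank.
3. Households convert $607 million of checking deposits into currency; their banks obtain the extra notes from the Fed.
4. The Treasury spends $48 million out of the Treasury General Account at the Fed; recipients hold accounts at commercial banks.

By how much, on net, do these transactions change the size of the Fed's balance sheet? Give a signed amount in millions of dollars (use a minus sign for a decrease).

+$371 million

Discount-window repayment $372 million: a Fed asset is shed → −$372M.
Asset purchase (from non-banks) $743 million: a Fed asset is acquired → +$743M.
Currency withdrawal $607 million: only the composition of liabilities changes → 0.
Government spending $48 million: only the composition of liabilities changes → 0.
Net: −372 + 743 + 0 + 0 = +$371 million.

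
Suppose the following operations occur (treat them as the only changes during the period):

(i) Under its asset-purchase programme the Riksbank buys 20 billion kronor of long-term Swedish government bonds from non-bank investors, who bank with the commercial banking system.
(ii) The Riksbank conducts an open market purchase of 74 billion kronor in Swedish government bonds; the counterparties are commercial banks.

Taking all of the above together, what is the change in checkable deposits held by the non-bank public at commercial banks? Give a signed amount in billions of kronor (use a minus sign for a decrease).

+20 billion

Asset purchase (from non-banks) 20 billion kronor: non-bank counterparties' bank balances rise → +20B.
OMO purchase (from banks) 74 billion kronor: the counterparty is a bank, so public deposits are unchanged → 0.
Net: 20 + 0 = +20 billion.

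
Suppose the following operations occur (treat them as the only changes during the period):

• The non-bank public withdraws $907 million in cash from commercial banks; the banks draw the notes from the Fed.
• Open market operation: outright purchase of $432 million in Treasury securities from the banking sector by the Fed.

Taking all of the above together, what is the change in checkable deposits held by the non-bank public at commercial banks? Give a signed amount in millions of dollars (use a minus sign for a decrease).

-$907 million

Fed balance sheet:
  Assets:      Securities +$432M
  Liabilities: Bank reserves −$475M, Currency in circulation +$907M
Commercial banking system:
  Assets:      Reserves at CB −$475M, Securities −$432M
  Liabilities: Checkable deposits −$907M
So the change in checkable deposits held by the non-bank public at commercial banks is -$907 million.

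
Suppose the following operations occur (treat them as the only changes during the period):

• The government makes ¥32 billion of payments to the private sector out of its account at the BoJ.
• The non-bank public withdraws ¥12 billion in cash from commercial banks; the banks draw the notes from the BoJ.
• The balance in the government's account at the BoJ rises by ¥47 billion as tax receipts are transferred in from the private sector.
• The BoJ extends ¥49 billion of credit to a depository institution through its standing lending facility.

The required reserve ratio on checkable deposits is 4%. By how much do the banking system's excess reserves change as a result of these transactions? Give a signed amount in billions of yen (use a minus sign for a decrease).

+¥23.08 billion

Government spending ¥32 billion: reserves +¥32B, deposits +¥32B.
Currency withdrawal ¥12 billion: reserves −¥12B, deposits −¥12B.
Government account inflow ¥47 billion: reserves −¥47B, deposits −¥47B.
Discount-window loan ¥49 billion: reserves +¥49B, deposits 0.
Totals: Δreserves = +¥22B, Δdeposits = −¥27B.
Δrequired reserves = 4% × −¥27B = −¥1.08B.
Δexcess reserves = Δreserves − Δrequired = +¥22B − (−¥1.08B) = +¥23.08 billion.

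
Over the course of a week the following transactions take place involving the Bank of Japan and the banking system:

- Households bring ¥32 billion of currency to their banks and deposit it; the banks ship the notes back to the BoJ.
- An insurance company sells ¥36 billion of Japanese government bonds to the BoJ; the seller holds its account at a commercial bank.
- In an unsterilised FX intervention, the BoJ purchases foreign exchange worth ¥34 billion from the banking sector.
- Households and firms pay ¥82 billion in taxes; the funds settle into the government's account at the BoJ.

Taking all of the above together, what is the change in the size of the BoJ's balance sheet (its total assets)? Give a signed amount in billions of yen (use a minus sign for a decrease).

+¥70 billion

BoJ balance sheet:
  Assets:      Securities +¥36B, Foreign assets +¥34B
  Liabilities: Bank reserves +¥20B, Currency in circulation −¥32B, Government deposits +¥82B
Commercial banking system:
  Assets:      Reserves at CB +¥20B, Foreign assets −¥34B
  Liabilities: Checkable deposits −¥14B
Change in total BoJ assets = +¥70 billion.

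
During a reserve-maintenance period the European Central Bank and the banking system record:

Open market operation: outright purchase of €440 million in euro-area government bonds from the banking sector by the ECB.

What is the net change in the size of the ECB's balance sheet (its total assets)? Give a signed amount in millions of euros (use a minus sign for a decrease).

OMO purchase (from banks) €440 million: an ECB asset is acquired → +€440M.

+€440 million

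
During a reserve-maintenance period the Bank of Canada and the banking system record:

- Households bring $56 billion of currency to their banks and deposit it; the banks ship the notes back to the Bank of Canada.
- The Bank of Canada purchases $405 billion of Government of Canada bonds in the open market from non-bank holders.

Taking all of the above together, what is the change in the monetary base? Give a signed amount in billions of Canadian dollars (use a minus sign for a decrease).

Bank of Canada balance sheet:
  Assets:      Securities +$405B
  Liabilities: Bank reserves +$461B, Currency in circulation −$56B
Commercial banking system:
  Assets:      Reserves at CB +$461B
  Liabilities: Checkable deposits +$461B
Monetary base = currency + reserves: −$56B + (+$461B) = +$405 billion.

+$405 billion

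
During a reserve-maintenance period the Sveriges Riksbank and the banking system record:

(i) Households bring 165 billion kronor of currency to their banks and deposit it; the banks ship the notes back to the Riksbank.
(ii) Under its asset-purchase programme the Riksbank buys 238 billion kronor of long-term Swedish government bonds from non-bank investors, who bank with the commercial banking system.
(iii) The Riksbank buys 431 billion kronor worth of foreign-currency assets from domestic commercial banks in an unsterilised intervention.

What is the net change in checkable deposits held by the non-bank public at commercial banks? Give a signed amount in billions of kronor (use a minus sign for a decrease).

+403 billion

Riksbank balance sheet:
  Assets:      Securities +238B, Foreign assets +431B
  Liabilities: Bank reserves +834B, Currency in circulation −165B
Commercial banking system:
  Assets:      Reserves at CB +834B, Foreign assets −431B
  Liabilities: Checkable deposits +403B
So the change in checkable deposits held by the non-bank public at commercial banks is +403 billion.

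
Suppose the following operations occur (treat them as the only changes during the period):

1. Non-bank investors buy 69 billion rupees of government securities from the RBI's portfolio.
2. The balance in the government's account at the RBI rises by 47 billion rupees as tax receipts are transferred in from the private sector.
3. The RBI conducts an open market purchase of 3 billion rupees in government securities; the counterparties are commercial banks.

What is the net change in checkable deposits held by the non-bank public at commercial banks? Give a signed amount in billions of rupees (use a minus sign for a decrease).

Asset sale (to non-banks) 69 billion rupees: non-bank counterparties' bank balances fall → −69B.
Government account inflow 47 billion rupees: non-bank counterparties' bank balances fall → −47B.
OMO purchase (from banks) 3 billion rupees: the counterparty is a bank, so public deposits are unchanged → 0.
Net: −69 − 47 + 0 = -116 billion.

-116 billion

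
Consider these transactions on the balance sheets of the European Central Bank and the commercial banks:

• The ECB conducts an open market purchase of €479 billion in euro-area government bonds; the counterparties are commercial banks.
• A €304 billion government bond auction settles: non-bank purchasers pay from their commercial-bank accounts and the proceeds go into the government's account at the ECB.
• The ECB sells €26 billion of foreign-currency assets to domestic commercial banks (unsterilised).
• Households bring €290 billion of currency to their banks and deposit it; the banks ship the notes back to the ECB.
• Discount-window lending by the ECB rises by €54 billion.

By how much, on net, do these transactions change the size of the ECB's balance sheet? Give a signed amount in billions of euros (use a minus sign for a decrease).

ECB balance sheet:
  Assets:      Securities +€479B, Loans to banks +€54B, Foreign assets −€26B
  Liabilities: Bank reserves +€493B, Currency in circulation −€290B, Government deposits +€304B
Commercial banking system:
  Assets:      Reserves at CB +€493B, Securities −€479B, Foreign assets +€26B
  Liabilities: Checkable deposits −€14B, Borrowings from CB +€54B
Change in total ECB assets = +€507 billion.

+€507 billion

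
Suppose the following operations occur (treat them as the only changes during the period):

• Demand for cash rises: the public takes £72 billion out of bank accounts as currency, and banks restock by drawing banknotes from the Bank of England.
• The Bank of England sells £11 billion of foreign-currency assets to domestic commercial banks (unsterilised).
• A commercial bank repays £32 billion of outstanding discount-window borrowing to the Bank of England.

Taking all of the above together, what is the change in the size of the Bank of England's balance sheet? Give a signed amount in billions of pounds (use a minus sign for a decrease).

Currency withdrawal £72 billion: only the composition of liabilities changes → 0.
FX sale £11 billion: a Bank of England asset is shed → −£11B.
Discount-window repayment £32 billion: a Bank of England asset is shed → −£32B.
Net: 0 − 11 − 32 = -£43 billion.

-£43 billion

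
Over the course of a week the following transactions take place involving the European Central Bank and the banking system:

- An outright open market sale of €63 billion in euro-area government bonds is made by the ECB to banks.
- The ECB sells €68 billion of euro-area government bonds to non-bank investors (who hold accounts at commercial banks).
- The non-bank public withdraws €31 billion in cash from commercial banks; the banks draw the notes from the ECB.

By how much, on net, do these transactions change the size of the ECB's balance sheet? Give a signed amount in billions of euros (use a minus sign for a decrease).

ECB balance sheet:
  Assets:      Securities −€131B
  Liabilities: Bank reserves −€162B, Currency in circulation +€31B
Change in total ECB assets = -€131 billion.

-€131 billion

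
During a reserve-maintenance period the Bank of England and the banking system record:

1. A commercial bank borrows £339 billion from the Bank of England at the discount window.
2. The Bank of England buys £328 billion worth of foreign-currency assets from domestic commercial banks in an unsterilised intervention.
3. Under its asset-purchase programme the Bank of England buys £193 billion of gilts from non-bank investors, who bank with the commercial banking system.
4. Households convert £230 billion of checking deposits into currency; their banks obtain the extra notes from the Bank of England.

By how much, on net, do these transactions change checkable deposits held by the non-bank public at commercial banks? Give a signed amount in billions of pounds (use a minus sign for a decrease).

Discount-window loan £339 billion: the counterparty is a bank, so public deposits are unchanged → 0.
FX purchase £328 billion: the counterparty is a bank, so public deposits are unchanged → 0.
Asset purchase (from non-banks) £193 billion: non-bank counterparties' bank balances rise → +£193B.
Currency withdrawal £230 billion: non-bank counterparties' bank balances fall → −£230B.
Net: 0 + 0 + 193 − 230 = -£37 billion.

-£37 billion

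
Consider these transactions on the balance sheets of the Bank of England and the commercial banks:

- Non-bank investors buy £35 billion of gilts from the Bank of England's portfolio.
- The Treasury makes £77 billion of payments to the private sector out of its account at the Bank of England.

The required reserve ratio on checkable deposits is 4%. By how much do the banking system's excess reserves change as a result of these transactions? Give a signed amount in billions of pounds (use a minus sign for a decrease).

Asset sale (to non-banks) £35 billion: reserves −£35B, deposits −£35B.
Government spending £77 billion: reserves +£77B, deposits +£77B.
Totals: Δreserves = +£42B, Δdeposits = +£42B.
Δrequired reserves = 4% × +£42B = +£1.68B.
Δexcess reserves = Δreserves − Δrequired = +£42B − (+£1.68B) = +£40.32 billion.

+£40.32 billion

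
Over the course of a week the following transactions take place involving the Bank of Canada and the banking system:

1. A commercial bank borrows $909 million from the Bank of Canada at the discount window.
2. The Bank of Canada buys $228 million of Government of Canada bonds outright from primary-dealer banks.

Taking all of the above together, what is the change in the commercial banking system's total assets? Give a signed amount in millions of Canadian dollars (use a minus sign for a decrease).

Bank of Canada balance sheet:
  Assets:      Securities +$228M, Loans to banks +$909M
  Liabilities: Bank reserves +$1137M
Commercial banking system:
  Assets:      Reserves at CB +$1137M, Securities −$228M
  Liabilities: Borrowings from CB +$909M
Change in total bank assets = +$909 million.

+$909 million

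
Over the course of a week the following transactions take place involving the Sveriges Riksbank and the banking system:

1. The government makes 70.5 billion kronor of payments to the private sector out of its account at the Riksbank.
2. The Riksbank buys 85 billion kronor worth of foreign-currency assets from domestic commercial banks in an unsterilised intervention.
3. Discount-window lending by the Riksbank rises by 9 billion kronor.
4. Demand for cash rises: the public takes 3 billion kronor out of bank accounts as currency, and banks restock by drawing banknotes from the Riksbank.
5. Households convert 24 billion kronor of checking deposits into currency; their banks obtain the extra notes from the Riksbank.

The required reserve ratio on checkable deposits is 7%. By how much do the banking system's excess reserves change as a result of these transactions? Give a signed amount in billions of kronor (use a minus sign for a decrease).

Government spending 70.5 billion kronor: reserves +70.5B, deposits +70.5B.
FX purchase 85 billion kronor: reserves +85B, deposits 0.
Discount-window loan 9 billion kronor: reserves +9B, deposits 0.
Currency withdrawal 3 billion kronor: reserves −3B, deposits −3B.
Currency withdrawal 24 billion kronor: reserves −24B, deposits −24B.
Totals: Δreserves = +137.5B, Δdeposits = +43.5B.
Δrequired reserves = 7% × +43.5B = +3.045B.
Δexcess reserves = Δreserves − Δrequired = +137.5B − (+3.045B) = +134.455 billion.

+134.455 billion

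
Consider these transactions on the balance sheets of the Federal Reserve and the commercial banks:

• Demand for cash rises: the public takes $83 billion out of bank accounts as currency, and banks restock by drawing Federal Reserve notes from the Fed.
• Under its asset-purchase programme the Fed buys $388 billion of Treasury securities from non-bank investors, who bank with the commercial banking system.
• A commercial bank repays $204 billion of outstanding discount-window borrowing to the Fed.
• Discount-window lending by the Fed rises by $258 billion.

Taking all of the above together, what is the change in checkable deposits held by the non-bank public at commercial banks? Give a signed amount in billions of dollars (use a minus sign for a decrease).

+$305 billion

Currency withdrawal $83 billion: non-bank counterparties' bank balances fall → −$83B.
Asset purchase (from non-banks) $388 billion: non-bank counterparties' bank balances rise → +$388B.
Discount-window repayment $204 billion: the counterparty is a bank, so public deposits are unchanged → 0.
Discount-window loan $258 billion: the counterparty is a bank, so public deposits are unchanged → 0.
Net: −83 + 388 + 0 + 0 = +$305 billion.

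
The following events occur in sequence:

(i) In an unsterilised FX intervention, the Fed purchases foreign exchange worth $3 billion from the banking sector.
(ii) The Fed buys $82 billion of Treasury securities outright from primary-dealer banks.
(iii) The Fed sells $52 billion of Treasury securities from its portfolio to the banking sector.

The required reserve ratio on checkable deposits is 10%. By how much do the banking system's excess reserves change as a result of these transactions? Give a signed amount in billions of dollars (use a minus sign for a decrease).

+$33 billion

FX purchase $3 billion: reserves +$3B, deposits 0.
OMO purchase (from banks) $82 billion: reserves +$82B, deposits 0.
OMO sale (to banks) $52 billion: reserves −$52B, deposits 0.
Totals: Δreserves = +$33B, Δdeposits = 0.
Δrequired reserves = 10% × 0 = 0.
Δexcess reserves = Δreserves − Δrequired = +$33B − (0) = +$33 billion.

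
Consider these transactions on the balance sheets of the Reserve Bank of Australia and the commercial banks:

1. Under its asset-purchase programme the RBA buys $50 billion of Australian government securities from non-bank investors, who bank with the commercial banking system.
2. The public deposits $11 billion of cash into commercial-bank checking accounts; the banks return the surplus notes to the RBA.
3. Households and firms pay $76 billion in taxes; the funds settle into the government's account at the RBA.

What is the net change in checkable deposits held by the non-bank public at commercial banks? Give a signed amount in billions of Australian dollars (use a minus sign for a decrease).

RBA balance sheet:
  Assets:      Securities +$50B
  Liabilities: Bank reserves −$15B, Currency in circulation −$11B, Government deposits +$76B
Commercial banking system:
  Assets:      Reserves at CB −$15B
  Liabilities: Checkable deposits −$15B
So the change in checkable deposits held by the non-bank public at commercial banks is -$15 billion.

-$15 billion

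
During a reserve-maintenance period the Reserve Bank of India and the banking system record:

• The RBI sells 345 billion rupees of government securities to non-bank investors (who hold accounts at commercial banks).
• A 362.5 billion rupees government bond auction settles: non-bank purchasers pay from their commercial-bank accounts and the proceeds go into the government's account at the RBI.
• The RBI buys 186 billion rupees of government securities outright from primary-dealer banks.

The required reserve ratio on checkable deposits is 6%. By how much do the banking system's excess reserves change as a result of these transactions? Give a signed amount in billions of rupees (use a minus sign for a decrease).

-479.05 billion

Asset sale (to non-banks) 345 billion rupees: reserves −345B, deposits −345B.
Government account inflow 362.5 billion rupees: reserves −362.5B, deposits −362.5B.
OMO purchase (from banks) 186 billion rupees: reserves +186B, deposits 0.
Totals: Δreserves = −521.5B, Δdeposits = −707.5B.
Δrequired reserves = 6% × −707.5B = −42.45B.
Δexcess reserves = Δreserves − Δrequired = −521.5B − (−42.45B) = -479.05 billion.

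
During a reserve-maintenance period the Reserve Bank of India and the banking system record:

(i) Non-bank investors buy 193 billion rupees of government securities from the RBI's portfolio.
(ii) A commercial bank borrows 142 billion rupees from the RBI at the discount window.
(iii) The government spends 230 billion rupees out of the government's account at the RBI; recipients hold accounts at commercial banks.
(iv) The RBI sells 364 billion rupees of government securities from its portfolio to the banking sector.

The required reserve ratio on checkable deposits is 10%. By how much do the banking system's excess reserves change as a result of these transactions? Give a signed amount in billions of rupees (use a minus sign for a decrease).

Asset sale (to non-banks) 193 billion rupees: reserves −193B, deposits −193B.
Discount-window loan 142 billion rupees: reserves +142B, deposits 0.
Government spending 230 billion rupees: reserves +230B, deposits +230B.
OMO sale (to banks) 364 billion rupees: reserves −364B, deposits 0.
Totals: Δreserves = −185B, Δdeposits = +37B.
Δrequired reserves = 10% × +37B = +3.7B.
Δexcess reserves = Δreserves − Δrequired = −185B − (+3.7B) = -188.7 billion.

-188.7 billion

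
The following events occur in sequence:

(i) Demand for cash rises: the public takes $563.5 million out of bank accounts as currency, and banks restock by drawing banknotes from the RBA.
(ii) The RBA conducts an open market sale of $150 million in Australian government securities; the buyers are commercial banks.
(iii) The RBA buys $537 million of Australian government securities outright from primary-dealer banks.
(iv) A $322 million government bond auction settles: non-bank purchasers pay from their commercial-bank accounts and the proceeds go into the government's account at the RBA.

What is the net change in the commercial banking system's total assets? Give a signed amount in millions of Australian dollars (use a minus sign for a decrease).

RBA balance sheet:
  Assets:      Securities +$387M
  Liabilities: Bank reserves −$498.5M, Currency in circulation +$563.5M, Government deposits +$322M
Commercial banking system:
  Assets:      Reserves at CB −$498.5M, Securities −$387M
  Liabilities: Checkable deposits −$885.5M
Change in total bank assets = -$885.5 million.

-$885.5 million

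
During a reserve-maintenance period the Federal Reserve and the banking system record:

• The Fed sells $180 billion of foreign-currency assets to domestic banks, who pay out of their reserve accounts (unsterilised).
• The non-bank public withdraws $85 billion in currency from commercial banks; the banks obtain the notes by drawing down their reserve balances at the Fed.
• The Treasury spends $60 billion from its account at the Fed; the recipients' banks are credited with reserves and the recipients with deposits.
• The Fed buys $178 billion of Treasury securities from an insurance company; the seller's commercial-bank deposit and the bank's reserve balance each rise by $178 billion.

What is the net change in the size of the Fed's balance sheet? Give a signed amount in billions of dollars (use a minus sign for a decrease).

-$2 billion

FX sale $180 billion: a Fed asset is shed → −$180B.
Currency withdrawal $85 billion: only the composition of liabilities changes → 0.
Government spending $60 billion: only the composition of liabilities changes → 0.
Asset purchase (from non-banks) $178 billion: a Fed asset is acquired → +$178B.
Net: −180 + 0 + 0 + 178 = -$2 billion.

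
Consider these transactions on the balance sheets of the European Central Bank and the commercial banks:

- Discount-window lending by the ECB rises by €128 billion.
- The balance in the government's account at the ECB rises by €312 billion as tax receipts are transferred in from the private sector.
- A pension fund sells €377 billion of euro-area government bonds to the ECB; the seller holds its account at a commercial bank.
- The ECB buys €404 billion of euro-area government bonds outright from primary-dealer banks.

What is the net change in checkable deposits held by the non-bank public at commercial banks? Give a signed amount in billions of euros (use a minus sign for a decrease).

+€65 billion

ECB balance sheet:
  Assets:      Securities +€781B, Loans to banks +€128B
  Liabilities: Bank reserves +€597B, Government deposits +€312B
Commercial banking system:
  Assets:      Reserves at CB +€597B, Securities −€404B
  Liabilities: Checkable deposits +€65B, Borrowings from CB +€128B
So the change in checkable deposits held by the non-bank public at commercial banks is +€65 billion.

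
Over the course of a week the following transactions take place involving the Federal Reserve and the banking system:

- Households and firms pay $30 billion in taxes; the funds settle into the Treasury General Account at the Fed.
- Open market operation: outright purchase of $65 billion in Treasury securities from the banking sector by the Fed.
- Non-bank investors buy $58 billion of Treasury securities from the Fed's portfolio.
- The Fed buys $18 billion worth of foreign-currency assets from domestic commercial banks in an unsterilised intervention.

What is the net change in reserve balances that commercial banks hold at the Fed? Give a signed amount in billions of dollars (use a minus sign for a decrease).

-$5 billion

Fed balance sheet:
  Assets:      Securities +$7B, Foreign assets +$18B
  Liabilities: Bank reserves −$5B, Government deposits +$30B
So the change in reserve balances that commercial banks hold at the Fed is -$5 billion.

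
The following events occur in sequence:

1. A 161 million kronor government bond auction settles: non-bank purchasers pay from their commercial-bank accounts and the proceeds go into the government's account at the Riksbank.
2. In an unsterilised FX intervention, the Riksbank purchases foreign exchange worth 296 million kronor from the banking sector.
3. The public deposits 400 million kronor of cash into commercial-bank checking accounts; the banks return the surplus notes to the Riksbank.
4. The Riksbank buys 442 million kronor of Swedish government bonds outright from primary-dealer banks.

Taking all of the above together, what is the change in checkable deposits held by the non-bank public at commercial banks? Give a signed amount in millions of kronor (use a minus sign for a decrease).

Riksbank balance sheet:
  Assets:      Securities +442M, Foreign assets +296M
  Liabilities: Bank reserves +977M, Currency in circulation −400M, Government deposits +161M
Commercial banking system:
  Assets:      Reserves at CB +977M, Securities −442M, Foreign assets −296M
  Liabilities: Checkable deposits +239M
So the change in checkable deposits held by the non-bank public at commercial banks is +239 million.

+239 million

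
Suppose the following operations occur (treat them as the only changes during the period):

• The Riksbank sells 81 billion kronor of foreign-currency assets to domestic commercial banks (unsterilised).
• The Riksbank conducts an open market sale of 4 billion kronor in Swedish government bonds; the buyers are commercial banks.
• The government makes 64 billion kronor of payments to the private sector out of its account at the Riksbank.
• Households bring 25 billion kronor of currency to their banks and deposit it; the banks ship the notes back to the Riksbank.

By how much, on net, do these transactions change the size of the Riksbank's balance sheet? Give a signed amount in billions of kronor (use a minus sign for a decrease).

-85 billion

FX sale 81 billion kronor: a Riksbank asset is shed → −81B.
OMO sale (to banks) 4 billion kronor: a Riksbank asset is shed → −4B.
Government spending 64 billion kronor: only the composition of liabilities changes → 0.
Currency deposit 25 billion kronor: only the composition of liabilities changes → 0.
Net: −81 − 4 + 0 + 0 = -85 billion.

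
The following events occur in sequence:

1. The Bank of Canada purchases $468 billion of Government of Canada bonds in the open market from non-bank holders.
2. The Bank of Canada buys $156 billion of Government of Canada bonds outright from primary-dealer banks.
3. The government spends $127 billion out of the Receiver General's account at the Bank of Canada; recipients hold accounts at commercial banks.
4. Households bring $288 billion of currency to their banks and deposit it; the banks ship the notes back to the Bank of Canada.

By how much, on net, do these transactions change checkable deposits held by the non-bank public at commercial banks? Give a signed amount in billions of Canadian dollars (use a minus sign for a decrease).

Bank of Canada balance sheet:
  Assets:      Securities +$624B
  Liabilities: Bank reserves +$1039B, Currency in circulation −$288B, Government deposits −$127B
Commercial banking system:
  Assets:      Reserves at CB +$1039B, Securities −$156B
  Liabilities: Checkable deposits +$883B
So the change in checkable deposits held by the non-bank public at commercial banks is +$883 billion.

+$883 billion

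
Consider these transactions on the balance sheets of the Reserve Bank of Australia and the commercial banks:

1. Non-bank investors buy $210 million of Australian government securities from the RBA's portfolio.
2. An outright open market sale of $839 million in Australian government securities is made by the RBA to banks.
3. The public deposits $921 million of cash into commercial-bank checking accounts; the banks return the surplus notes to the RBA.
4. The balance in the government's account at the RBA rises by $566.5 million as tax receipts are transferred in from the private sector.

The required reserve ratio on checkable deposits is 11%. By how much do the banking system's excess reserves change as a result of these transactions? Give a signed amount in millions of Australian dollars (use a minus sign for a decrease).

Asset sale (to non-banks) $210 million: reserves −$210M, deposits −$210M.
OMO sale (to banks) $839 million: reserves −$839M, deposits 0.
Currency deposit $921 million: reserves +$921M, deposits +$921M.
Government account inflow $566.5 million: reserves −$566.5M, deposits −$566.5M.
Totals: Δreserves = −$694.5M, Δdeposits = +$144.5M.
Δrequired reserves = 11% × +$144.5M = +$15.895M.
Δexcess reserves = Δreserves − Δrequired = −$694.5M − (+$15.895M) = -$710.395 million.

-$710.395 million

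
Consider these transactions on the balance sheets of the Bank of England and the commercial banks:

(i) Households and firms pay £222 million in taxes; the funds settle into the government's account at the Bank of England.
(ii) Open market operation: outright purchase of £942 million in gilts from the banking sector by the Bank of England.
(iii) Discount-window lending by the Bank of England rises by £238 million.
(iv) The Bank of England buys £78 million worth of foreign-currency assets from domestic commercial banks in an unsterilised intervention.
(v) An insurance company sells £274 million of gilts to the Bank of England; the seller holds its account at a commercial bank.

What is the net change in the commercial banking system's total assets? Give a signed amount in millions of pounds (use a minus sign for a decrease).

+£290 million

Government account inflow £222 million: bank balance sheets shrink → −£222M.
OMO purchase (from banks) £942 million: just an asset swap on bank balance sheets → 0.
Discount-window loan £238 million: bank balance sheets expand → +£238M.
FX purchase £78 million: just an asset swap on bank balance sheets → 0.
Asset purchase (from non-banks) £274 million: bank balance sheets expand → +£274M.
Net: −222 + 0 + 238 + 0 + 274 = +£290 million.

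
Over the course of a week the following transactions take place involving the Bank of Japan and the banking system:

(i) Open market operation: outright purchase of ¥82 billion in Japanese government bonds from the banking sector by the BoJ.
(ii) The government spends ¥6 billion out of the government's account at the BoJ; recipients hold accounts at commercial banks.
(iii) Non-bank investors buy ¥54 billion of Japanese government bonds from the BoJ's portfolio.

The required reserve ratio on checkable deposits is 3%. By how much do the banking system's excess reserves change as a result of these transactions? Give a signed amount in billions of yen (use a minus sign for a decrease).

OMO purchase (from banks) ¥82 billion: reserves +¥82B, deposits 0.
Government spending ¥6 billion: reserves +¥6B, deposits +¥6B.
Asset sale (to non-banks) ¥54 billion: reserves −¥54B, deposits −¥54B.
Totals: Δreserves = +¥34B, Δdeposits = −¥48B.
Δrequired reserves = 3% × −¥48B = −¥1.44B.
Δexcess reserves = Δreserves − Δrequired = +¥34B − (−¥1.44B) = +¥35.44 billion.

+¥35.44 billion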